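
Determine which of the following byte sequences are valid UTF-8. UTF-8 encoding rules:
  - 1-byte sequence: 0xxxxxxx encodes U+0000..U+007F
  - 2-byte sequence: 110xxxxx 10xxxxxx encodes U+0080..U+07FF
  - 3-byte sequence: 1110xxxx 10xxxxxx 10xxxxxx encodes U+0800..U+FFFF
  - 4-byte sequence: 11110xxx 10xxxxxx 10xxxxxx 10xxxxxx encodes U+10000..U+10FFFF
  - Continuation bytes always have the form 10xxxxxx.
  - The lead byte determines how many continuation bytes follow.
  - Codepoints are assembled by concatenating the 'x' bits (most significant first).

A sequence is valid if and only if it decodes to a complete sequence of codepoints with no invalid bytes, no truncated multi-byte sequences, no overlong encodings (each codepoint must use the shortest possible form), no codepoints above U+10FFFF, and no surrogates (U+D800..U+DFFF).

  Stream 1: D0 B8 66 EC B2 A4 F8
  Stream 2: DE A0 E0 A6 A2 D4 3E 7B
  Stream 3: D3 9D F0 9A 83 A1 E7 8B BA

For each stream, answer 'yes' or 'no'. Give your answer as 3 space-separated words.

Answer: no no yes

Derivation:
Stream 1: error at byte offset 6. INVALID
Stream 2: error at byte offset 6. INVALID
Stream 3: decodes cleanly. VALID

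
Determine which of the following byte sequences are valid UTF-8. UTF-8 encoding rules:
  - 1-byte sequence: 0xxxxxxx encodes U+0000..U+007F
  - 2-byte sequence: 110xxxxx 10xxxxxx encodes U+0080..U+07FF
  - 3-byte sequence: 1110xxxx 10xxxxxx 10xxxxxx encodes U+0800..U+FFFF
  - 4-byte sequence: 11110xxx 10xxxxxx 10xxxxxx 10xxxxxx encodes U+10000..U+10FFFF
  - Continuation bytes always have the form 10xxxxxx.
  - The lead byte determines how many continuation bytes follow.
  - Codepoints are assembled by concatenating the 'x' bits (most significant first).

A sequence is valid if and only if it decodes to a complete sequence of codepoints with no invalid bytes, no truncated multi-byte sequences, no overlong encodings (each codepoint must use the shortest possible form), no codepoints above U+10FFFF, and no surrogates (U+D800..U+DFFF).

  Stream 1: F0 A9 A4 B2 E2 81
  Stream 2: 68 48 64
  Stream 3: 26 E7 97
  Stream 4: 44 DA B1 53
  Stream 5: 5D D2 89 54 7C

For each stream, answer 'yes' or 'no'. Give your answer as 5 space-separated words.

Answer: no yes no yes yes

Derivation:
Stream 1: error at byte offset 6. INVALID
Stream 2: decodes cleanly. VALID
Stream 3: error at byte offset 3. INVALID
Stream 4: decodes cleanly. VALID
Stream 5: decodes cleanly. VALID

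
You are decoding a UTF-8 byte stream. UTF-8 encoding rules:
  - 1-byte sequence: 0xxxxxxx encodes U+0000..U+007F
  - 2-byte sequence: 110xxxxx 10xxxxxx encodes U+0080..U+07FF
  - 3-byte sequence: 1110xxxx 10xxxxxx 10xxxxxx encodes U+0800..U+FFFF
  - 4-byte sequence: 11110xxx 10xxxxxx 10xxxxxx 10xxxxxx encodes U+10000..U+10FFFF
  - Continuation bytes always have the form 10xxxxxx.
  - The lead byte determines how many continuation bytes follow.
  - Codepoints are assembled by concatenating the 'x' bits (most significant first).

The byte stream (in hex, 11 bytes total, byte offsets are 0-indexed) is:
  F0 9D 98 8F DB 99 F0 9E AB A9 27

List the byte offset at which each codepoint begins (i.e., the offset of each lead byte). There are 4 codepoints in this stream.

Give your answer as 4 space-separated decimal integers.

Answer: 0 4 6 10

Derivation:
Byte[0]=F0: 4-byte lead, need 3 cont bytes. acc=0x0
Byte[1]=9D: continuation. acc=(acc<<6)|0x1D=0x1D
Byte[2]=98: continuation. acc=(acc<<6)|0x18=0x758
Byte[3]=8F: continuation. acc=(acc<<6)|0x0F=0x1D60F
Completed: cp=U+1D60F (starts at byte 0)
Byte[4]=DB: 2-byte lead, need 1 cont bytes. acc=0x1B
Byte[5]=99: continuation. acc=(acc<<6)|0x19=0x6D9
Completed: cp=U+06D9 (starts at byte 4)
Byte[6]=F0: 4-byte lead, need 3 cont bytes. acc=0x0
Byte[7]=9E: continuation. acc=(acc<<6)|0x1E=0x1E
Byte[8]=AB: continuation. acc=(acc<<6)|0x2B=0x7AB
Byte[9]=A9: continuation. acc=(acc<<6)|0x29=0x1EAE9
Completed: cp=U+1EAE9 (starts at byte 6)
Byte[10]=27: 1-byte ASCII. cp=U+0027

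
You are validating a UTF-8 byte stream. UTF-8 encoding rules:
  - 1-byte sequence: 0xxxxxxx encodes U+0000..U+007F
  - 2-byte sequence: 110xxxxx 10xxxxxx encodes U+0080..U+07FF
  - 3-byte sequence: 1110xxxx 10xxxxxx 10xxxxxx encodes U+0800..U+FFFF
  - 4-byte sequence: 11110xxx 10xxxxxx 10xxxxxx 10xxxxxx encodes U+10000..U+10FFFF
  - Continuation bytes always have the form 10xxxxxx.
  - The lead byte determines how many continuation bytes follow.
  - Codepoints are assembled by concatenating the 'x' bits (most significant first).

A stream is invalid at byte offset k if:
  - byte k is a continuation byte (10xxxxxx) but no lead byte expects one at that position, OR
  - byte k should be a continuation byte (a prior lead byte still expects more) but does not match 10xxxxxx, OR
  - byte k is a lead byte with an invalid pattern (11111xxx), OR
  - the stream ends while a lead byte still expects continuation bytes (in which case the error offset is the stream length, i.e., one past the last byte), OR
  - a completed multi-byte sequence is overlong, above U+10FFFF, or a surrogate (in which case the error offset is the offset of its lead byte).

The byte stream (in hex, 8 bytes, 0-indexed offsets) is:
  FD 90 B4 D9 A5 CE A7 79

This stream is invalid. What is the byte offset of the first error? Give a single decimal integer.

Answer: 0

Derivation:
Byte[0]=FD: INVALID lead byte (not 0xxx/110x/1110/11110)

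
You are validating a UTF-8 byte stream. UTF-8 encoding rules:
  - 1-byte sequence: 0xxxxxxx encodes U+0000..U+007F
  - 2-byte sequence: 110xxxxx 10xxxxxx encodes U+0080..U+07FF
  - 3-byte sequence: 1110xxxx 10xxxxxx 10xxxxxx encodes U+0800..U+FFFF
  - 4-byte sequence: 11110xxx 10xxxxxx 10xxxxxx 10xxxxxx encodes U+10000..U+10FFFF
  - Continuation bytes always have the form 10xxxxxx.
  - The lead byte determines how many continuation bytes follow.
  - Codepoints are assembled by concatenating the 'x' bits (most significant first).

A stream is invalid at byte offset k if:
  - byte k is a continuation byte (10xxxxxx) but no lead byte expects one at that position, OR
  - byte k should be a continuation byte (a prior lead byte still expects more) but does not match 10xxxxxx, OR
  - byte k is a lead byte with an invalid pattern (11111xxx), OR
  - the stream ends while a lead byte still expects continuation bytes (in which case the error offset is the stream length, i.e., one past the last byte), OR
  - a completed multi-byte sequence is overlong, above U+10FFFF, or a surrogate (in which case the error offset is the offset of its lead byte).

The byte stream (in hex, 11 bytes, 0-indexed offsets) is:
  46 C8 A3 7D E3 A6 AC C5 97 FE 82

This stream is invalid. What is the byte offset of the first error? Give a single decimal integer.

Answer: 9

Derivation:
Byte[0]=46: 1-byte ASCII. cp=U+0046
Byte[1]=C8: 2-byte lead, need 1 cont bytes. acc=0x8
Byte[2]=A3: continuation. acc=(acc<<6)|0x23=0x223
Completed: cp=U+0223 (starts at byte 1)
Byte[3]=7D: 1-byte ASCII. cp=U+007D
Byte[4]=E3: 3-byte lead, need 2 cont bytes. acc=0x3
Byte[5]=A6: continuation. acc=(acc<<6)|0x26=0xE6
Byte[6]=AC: continuation. acc=(acc<<6)|0x2C=0x39AC
Completed: cp=U+39AC (starts at byte 4)
Byte[7]=C5: 2-byte lead, need 1 cont bytes. acc=0x5
Byte[8]=97: continuation. acc=(acc<<6)|0x17=0x157
Completed: cp=U+0157 (starts at byte 7)
Byte[9]=FE: INVALID lead byte (not 0xxx/110x/1110/11110)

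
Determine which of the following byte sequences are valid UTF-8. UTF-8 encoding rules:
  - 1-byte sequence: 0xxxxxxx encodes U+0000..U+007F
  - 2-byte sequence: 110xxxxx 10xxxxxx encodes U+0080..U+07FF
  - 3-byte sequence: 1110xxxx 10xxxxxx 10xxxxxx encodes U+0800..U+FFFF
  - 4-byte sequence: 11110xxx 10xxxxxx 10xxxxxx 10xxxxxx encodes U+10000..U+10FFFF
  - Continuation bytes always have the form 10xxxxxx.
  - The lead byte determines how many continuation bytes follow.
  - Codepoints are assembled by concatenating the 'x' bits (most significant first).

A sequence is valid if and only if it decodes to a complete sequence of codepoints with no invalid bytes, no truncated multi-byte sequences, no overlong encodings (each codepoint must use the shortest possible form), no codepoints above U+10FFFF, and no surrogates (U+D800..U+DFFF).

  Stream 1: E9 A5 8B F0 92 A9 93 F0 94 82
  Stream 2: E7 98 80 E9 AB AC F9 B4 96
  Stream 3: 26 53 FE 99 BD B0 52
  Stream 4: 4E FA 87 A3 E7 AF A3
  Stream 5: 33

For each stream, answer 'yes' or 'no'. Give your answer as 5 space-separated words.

Answer: no no no no yes

Derivation:
Stream 1: error at byte offset 10. INVALID
Stream 2: error at byte offset 6. INVALID
Stream 3: error at byte offset 2. INVALID
Stream 4: error at byte offset 1. INVALID
Stream 5: decodes cleanly. VALID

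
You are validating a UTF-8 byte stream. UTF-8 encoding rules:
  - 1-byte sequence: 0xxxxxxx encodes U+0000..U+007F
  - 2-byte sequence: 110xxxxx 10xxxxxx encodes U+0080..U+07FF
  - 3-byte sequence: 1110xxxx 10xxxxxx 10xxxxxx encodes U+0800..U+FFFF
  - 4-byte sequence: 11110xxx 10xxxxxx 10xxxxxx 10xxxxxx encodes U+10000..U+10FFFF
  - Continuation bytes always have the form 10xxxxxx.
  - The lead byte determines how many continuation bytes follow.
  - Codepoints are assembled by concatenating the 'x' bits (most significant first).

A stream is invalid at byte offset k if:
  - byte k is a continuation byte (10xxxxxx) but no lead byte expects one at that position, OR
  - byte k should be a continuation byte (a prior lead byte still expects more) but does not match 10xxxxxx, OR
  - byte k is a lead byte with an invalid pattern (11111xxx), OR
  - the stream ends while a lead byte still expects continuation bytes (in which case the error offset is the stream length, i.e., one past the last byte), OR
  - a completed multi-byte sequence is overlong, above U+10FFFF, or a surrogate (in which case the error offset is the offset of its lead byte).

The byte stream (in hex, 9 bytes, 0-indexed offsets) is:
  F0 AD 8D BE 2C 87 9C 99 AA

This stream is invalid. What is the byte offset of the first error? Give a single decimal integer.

Answer: 5

Derivation:
Byte[0]=F0: 4-byte lead, need 3 cont bytes. acc=0x0
Byte[1]=AD: continuation. acc=(acc<<6)|0x2D=0x2D
Byte[2]=8D: continuation. acc=(acc<<6)|0x0D=0xB4D
Byte[3]=BE: continuation. acc=(acc<<6)|0x3E=0x2D37E
Completed: cp=U+2D37E (starts at byte 0)
Byte[4]=2C: 1-byte ASCII. cp=U+002C
Byte[5]=87: INVALID lead byte (not 0xxx/110x/1110/11110)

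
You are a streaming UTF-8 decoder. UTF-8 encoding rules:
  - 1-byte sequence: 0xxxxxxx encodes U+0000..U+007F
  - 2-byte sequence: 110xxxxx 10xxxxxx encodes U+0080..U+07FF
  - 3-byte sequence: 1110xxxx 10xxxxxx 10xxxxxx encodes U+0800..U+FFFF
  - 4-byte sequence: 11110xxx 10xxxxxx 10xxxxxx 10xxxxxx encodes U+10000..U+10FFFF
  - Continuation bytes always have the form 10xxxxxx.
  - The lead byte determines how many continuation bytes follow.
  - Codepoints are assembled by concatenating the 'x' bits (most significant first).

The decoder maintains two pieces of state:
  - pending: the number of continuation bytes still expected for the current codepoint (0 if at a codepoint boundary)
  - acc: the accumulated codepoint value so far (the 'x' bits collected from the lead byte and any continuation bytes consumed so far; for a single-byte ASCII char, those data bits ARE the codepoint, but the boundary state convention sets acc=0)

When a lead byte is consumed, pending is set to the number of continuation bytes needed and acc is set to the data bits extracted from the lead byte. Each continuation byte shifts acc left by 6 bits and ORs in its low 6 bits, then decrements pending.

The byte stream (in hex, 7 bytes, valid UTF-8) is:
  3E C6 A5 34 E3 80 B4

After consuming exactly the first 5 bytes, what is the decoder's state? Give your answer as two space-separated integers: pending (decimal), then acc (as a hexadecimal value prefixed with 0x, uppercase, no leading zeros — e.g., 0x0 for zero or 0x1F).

Byte[0]=3E: 1-byte. pending=0, acc=0x0
Byte[1]=C6: 2-byte lead. pending=1, acc=0x6
Byte[2]=A5: continuation. acc=(acc<<6)|0x25=0x1A5, pending=0
Byte[3]=34: 1-byte. pending=0, acc=0x0
Byte[4]=E3: 3-byte lead. pending=2, acc=0x3

Answer: 2 0x3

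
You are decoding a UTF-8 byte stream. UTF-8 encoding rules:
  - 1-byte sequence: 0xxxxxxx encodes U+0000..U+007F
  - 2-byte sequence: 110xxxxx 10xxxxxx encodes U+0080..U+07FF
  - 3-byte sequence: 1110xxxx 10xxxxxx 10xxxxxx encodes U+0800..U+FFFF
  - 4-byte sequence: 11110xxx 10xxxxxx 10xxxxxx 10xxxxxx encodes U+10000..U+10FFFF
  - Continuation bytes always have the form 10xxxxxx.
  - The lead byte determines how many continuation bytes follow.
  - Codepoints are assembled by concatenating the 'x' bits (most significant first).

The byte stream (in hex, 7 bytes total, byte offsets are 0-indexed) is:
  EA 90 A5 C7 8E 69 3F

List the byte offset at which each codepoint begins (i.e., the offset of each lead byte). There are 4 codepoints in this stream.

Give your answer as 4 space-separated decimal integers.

Byte[0]=EA: 3-byte lead, need 2 cont bytes. acc=0xA
Byte[1]=90: continuation. acc=(acc<<6)|0x10=0x290
Byte[2]=A5: continuation. acc=(acc<<6)|0x25=0xA425
Completed: cp=U+A425 (starts at byte 0)
Byte[3]=C7: 2-byte lead, need 1 cont bytes. acc=0x7
Byte[4]=8E: continuation. acc=(acc<<6)|0x0E=0x1CE
Completed: cp=U+01CE (starts at byte 3)
Byte[5]=69: 1-byte ASCII. cp=U+0069
Byte[6]=3F: 1-byte ASCII. cp=U+003F

Answer: 0 3 5 6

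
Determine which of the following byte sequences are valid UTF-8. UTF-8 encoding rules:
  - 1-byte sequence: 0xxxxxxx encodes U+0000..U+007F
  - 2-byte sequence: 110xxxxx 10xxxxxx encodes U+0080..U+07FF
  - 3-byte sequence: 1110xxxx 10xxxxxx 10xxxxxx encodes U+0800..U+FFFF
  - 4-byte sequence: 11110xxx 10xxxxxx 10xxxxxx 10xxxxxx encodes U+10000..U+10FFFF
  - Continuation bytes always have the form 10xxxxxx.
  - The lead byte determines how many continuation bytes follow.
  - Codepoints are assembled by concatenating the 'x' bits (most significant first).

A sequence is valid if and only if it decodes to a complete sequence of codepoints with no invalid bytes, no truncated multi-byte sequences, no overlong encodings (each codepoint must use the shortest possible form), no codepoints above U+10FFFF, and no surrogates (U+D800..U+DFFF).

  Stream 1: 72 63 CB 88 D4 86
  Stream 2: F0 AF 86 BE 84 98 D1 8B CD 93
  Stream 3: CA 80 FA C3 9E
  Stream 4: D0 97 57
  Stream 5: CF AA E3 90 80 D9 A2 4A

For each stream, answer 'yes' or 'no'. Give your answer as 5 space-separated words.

Answer: yes no no yes yes

Derivation:
Stream 1: decodes cleanly. VALID
Stream 2: error at byte offset 4. INVALID
Stream 3: error at byte offset 2. INVALID
Stream 4: decodes cleanly. VALID
Stream 5: decodes cleanly. VALID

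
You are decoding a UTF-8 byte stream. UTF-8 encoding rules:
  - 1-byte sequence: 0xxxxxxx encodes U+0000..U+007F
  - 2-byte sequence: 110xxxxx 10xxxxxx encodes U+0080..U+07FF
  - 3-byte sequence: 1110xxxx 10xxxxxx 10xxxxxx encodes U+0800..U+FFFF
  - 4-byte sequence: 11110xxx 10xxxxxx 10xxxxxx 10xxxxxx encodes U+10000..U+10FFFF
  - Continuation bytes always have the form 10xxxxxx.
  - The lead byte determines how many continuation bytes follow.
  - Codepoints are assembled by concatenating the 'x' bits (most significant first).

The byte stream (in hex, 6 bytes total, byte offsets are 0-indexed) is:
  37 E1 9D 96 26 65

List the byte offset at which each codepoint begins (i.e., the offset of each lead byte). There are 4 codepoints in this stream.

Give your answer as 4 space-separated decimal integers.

Answer: 0 1 4 5

Derivation:
Byte[0]=37: 1-byte ASCII. cp=U+0037
Byte[1]=E1: 3-byte lead, need 2 cont bytes. acc=0x1
Byte[2]=9D: continuation. acc=(acc<<6)|0x1D=0x5D
Byte[3]=96: continuation. acc=(acc<<6)|0x16=0x1756
Completed: cp=U+1756 (starts at byte 1)
Byte[4]=26: 1-byte ASCII. cp=U+0026
Byte[5]=65: 1-byte ASCII. cp=U+0065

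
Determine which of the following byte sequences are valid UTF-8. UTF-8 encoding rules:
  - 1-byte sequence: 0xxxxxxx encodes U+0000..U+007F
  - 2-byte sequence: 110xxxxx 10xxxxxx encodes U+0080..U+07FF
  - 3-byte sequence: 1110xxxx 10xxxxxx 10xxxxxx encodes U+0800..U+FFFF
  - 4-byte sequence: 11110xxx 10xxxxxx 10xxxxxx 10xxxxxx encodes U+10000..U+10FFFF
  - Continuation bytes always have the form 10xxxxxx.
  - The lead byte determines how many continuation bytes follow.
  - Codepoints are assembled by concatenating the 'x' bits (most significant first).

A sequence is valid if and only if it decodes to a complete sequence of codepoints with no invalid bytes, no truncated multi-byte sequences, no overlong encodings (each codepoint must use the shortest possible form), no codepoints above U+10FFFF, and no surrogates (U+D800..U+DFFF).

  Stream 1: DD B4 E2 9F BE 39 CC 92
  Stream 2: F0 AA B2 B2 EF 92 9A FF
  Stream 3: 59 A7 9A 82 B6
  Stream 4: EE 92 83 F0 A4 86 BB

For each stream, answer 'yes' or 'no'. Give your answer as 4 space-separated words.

Stream 1: decodes cleanly. VALID
Stream 2: error at byte offset 7. INVALID
Stream 3: error at byte offset 1. INVALID
Stream 4: decodes cleanly. VALID

Answer: yes no no yes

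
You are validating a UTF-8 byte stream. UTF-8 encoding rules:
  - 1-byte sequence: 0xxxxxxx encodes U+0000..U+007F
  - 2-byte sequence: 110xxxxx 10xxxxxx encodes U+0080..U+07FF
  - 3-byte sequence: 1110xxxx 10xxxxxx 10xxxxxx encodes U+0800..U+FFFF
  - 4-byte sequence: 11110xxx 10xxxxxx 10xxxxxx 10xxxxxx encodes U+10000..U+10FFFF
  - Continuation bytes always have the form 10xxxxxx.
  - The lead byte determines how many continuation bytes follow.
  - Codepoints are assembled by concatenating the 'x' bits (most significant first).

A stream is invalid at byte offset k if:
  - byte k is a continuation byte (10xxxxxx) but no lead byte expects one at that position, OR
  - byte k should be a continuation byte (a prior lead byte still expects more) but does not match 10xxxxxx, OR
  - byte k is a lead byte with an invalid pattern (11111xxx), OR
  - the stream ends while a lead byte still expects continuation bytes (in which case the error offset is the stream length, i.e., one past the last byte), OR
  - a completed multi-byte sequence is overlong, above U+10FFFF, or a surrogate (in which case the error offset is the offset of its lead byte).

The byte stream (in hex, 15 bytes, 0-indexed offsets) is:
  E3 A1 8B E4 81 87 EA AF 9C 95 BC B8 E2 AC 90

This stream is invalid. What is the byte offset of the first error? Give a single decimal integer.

Answer: 9

Derivation:
Byte[0]=E3: 3-byte lead, need 2 cont bytes. acc=0x3
Byte[1]=A1: continuation. acc=(acc<<6)|0x21=0xE1
Byte[2]=8B: continuation. acc=(acc<<6)|0x0B=0x384B
Completed: cp=U+384B (starts at byte 0)
Byte[3]=E4: 3-byte lead, need 2 cont bytes. acc=0x4
Byte[4]=81: continuation. acc=(acc<<6)|0x01=0x101
Byte[5]=87: continuation. acc=(acc<<6)|0x07=0x4047
Completed: cp=U+4047 (starts at byte 3)
Byte[6]=EA: 3-byte lead, need 2 cont bytes. acc=0xA
Byte[7]=AF: continuation. acc=(acc<<6)|0x2F=0x2AF
Byte[8]=9C: continuation. acc=(acc<<6)|0x1C=0xABDC
Completed: cp=U+ABDC (starts at byte 6)
Byte[9]=95: INVALID lead byte (not 0xxx/110x/1110/11110)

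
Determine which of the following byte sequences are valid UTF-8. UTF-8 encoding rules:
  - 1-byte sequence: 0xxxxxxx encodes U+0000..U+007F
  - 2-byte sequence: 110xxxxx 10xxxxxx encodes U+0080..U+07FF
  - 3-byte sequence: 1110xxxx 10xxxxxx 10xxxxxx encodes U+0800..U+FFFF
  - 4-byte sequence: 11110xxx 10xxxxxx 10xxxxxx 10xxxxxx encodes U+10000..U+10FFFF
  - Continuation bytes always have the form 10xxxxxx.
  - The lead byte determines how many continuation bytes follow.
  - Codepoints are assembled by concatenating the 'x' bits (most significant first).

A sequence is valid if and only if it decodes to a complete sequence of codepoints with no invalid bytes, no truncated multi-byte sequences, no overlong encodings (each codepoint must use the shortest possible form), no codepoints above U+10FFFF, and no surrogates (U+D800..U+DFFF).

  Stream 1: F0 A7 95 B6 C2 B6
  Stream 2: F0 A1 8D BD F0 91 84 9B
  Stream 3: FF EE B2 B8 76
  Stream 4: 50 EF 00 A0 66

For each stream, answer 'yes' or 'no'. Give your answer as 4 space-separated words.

Answer: yes yes no no

Derivation:
Stream 1: decodes cleanly. VALID
Stream 2: decodes cleanly. VALID
Stream 3: error at byte offset 0. INVALID
Stream 4: error at byte offset 2. INVALID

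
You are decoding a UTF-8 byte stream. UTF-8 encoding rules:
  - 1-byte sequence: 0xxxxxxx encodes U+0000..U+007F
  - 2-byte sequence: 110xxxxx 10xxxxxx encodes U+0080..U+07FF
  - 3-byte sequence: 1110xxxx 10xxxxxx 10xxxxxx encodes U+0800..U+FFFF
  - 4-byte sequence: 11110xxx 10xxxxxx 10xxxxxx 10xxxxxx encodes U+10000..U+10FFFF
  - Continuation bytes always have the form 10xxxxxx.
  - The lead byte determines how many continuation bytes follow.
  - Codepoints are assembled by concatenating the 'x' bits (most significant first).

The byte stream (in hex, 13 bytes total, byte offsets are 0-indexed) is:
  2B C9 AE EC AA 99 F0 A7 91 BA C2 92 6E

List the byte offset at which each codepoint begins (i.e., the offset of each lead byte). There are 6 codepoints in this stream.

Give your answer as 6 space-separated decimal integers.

Answer: 0 1 3 6 10 12

Derivation:
Byte[0]=2B: 1-byte ASCII. cp=U+002B
Byte[1]=C9: 2-byte lead, need 1 cont bytes. acc=0x9
Byte[2]=AE: continuation. acc=(acc<<6)|0x2E=0x26E
Completed: cp=U+026E (starts at byte 1)
Byte[3]=EC: 3-byte lead, need 2 cont bytes. acc=0xC
Byte[4]=AA: continuation. acc=(acc<<6)|0x2A=0x32A
Byte[5]=99: continuation. acc=(acc<<6)|0x19=0xCA99
Completed: cp=U+CA99 (starts at byte 3)
Byte[6]=F0: 4-byte lead, need 3 cont bytes. acc=0x0
Byte[7]=A7: continuation. acc=(acc<<6)|0x27=0x27
Byte[8]=91: continuation. acc=(acc<<6)|0x11=0x9D1
Byte[9]=BA: continuation. acc=(acc<<6)|0x3A=0x2747A
Completed: cp=U+2747A (starts at byte 6)
Byte[10]=C2: 2-byte lead, need 1 cont bytes. acc=0x2
Byte[11]=92: continuation. acc=(acc<<6)|0x12=0x92
Completed: cp=U+0092 (starts at byte 10)
Byte[12]=6E: 1-byte ASCII. cp=U+006E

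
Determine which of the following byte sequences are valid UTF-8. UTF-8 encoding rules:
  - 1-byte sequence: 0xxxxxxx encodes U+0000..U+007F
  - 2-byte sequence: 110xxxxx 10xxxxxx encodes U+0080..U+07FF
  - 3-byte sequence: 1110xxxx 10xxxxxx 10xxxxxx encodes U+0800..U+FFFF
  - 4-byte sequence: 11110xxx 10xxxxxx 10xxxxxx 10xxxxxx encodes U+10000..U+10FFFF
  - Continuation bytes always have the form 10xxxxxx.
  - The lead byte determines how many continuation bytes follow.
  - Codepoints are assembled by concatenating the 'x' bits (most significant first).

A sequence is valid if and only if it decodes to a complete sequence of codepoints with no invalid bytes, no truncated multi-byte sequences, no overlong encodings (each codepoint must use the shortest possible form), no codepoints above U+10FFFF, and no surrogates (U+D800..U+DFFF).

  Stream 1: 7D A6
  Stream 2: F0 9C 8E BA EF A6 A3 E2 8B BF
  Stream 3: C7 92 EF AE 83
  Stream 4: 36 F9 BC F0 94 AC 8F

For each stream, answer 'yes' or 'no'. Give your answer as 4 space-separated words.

Answer: no yes yes no

Derivation:
Stream 1: error at byte offset 1. INVALID
Stream 2: decodes cleanly. VALID
Stream 3: decodes cleanly. VALID
Stream 4: error at byte offset 1. INVALID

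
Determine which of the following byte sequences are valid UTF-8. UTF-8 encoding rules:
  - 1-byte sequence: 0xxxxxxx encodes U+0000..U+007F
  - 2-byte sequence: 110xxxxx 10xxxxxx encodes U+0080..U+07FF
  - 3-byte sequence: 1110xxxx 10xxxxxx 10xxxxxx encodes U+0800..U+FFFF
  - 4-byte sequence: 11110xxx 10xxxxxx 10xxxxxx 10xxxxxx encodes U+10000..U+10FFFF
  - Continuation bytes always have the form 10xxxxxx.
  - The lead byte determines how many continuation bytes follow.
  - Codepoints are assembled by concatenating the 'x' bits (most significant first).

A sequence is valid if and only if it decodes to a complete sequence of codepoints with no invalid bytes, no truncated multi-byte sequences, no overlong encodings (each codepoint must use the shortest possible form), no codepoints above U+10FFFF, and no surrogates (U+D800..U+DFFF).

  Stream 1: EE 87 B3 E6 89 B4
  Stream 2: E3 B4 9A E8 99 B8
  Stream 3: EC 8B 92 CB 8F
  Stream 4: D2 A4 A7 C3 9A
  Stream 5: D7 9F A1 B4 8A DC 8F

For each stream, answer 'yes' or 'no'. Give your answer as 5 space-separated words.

Answer: yes yes yes no no

Derivation:
Stream 1: decodes cleanly. VALID
Stream 2: decodes cleanly. VALID
Stream 3: decodes cleanly. VALID
Stream 4: error at byte offset 2. INVALID
Stream 5: error at byte offset 2. INVALID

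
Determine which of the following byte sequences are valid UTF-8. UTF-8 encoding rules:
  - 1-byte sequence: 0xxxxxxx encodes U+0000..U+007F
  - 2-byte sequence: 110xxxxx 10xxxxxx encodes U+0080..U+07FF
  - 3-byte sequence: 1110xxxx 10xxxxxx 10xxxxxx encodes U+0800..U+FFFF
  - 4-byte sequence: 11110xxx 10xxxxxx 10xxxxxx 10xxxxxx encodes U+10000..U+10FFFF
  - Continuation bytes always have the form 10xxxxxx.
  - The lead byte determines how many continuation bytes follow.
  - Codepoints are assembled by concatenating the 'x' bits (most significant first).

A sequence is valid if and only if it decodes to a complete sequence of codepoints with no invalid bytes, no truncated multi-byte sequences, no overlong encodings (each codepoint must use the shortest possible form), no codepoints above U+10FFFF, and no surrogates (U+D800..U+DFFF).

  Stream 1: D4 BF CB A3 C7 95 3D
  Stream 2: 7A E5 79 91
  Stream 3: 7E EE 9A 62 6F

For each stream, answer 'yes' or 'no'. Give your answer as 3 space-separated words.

Stream 1: decodes cleanly. VALID
Stream 2: error at byte offset 2. INVALID
Stream 3: error at byte offset 3. INVALID

Answer: yes no no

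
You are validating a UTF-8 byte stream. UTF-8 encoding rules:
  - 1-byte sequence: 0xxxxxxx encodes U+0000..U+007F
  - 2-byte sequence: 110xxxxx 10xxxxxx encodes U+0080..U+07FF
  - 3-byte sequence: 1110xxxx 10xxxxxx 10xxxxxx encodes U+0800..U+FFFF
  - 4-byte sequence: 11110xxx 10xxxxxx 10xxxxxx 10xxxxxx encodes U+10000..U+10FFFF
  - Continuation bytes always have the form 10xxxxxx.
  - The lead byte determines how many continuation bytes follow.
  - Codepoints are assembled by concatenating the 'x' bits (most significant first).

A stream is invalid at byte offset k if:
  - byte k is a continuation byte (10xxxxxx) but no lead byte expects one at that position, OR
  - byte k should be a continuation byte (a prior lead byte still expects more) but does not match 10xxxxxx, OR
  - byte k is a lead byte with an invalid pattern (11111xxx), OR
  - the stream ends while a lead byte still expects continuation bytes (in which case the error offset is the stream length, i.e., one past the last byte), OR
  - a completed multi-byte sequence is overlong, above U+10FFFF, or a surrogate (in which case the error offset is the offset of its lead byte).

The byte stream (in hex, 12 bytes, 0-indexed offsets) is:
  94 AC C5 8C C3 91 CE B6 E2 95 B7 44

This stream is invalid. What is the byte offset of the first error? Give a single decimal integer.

Byte[0]=94: INVALID lead byte (not 0xxx/110x/1110/11110)

Answer: 0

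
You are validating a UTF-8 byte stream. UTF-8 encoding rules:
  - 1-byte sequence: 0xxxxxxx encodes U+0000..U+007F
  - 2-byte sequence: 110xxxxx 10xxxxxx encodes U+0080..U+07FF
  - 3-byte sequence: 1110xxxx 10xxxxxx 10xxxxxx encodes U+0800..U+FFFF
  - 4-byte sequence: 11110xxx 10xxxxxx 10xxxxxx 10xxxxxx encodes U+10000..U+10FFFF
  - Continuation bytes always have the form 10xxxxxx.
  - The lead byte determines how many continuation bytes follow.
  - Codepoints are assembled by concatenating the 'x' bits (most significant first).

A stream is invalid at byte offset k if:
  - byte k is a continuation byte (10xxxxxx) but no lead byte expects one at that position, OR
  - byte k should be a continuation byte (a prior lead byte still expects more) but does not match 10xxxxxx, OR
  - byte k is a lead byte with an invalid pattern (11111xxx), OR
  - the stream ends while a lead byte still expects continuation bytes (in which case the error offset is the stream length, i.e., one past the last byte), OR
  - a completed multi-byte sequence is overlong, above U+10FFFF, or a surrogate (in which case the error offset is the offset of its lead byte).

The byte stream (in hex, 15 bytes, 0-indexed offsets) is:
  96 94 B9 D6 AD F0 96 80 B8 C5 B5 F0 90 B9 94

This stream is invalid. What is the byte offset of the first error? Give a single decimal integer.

Answer: 0

Derivation:
Byte[0]=96: INVALID lead byte (not 0xxx/110x/1110/11110)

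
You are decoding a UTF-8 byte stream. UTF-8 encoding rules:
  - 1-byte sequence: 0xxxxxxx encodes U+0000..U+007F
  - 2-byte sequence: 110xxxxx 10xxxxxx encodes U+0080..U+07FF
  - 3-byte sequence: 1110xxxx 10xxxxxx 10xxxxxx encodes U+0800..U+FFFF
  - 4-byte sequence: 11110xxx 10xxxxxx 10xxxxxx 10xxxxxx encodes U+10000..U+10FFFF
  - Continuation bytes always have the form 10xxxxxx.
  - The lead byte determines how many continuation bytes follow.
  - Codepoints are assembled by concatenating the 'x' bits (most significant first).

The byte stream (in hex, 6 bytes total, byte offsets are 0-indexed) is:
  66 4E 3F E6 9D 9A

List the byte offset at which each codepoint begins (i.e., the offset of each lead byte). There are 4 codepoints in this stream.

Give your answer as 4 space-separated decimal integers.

Answer: 0 1 2 3

Derivation:
Byte[0]=66: 1-byte ASCII. cp=U+0066
Byte[1]=4E: 1-byte ASCII. cp=U+004E
Byte[2]=3F: 1-byte ASCII. cp=U+003F
Byte[3]=E6: 3-byte lead, need 2 cont bytes. acc=0x6
Byte[4]=9D: continuation. acc=(acc<<6)|0x1D=0x19D
Byte[5]=9A: continuation. acc=(acc<<6)|0x1A=0x675A
Completed: cp=U+675A (starts at byte 3)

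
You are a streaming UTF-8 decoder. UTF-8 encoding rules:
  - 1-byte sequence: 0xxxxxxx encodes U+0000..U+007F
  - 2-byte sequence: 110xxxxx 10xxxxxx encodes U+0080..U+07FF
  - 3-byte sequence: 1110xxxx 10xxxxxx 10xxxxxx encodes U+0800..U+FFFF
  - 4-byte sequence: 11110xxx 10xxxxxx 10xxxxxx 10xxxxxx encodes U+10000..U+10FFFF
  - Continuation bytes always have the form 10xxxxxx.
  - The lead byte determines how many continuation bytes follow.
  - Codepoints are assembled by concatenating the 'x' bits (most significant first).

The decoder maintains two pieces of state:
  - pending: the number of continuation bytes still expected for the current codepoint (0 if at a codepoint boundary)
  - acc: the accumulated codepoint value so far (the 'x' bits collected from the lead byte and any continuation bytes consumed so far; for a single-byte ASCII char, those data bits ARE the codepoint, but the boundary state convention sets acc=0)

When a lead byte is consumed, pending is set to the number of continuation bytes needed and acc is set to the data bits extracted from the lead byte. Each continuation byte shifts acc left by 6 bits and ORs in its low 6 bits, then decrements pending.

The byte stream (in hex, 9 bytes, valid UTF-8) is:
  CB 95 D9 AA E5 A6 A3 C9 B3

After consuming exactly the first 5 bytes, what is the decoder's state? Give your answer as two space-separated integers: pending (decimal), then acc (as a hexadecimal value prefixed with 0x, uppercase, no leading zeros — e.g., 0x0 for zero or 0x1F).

Byte[0]=CB: 2-byte lead. pending=1, acc=0xB
Byte[1]=95: continuation. acc=(acc<<6)|0x15=0x2D5, pending=0
Byte[2]=D9: 2-byte lead. pending=1, acc=0x19
Byte[3]=AA: continuation. acc=(acc<<6)|0x2A=0x66A, pending=0
Byte[4]=E5: 3-byte lead. pending=2, acc=0x5

Answer: 2 0x5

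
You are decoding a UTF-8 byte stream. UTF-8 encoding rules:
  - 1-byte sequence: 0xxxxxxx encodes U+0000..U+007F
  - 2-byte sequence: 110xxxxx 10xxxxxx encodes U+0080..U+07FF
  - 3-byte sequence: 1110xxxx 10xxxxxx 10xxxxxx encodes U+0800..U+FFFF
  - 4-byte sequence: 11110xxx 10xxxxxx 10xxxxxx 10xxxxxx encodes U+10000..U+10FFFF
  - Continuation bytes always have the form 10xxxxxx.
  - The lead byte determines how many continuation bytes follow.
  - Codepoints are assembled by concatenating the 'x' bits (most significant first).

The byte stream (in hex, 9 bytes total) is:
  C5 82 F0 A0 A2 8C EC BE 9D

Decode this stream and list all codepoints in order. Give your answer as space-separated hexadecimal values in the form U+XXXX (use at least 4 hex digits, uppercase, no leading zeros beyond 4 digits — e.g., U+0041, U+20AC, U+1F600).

Answer: U+0142 U+2088C U+CF9D

Derivation:
Byte[0]=C5: 2-byte lead, need 1 cont bytes. acc=0x5
Byte[1]=82: continuation. acc=(acc<<6)|0x02=0x142
Completed: cp=U+0142 (starts at byte 0)
Byte[2]=F0: 4-byte lead, need 3 cont bytes. acc=0x0
Byte[3]=A0: continuation. acc=(acc<<6)|0x20=0x20
Byte[4]=A2: continuation. acc=(acc<<6)|0x22=0x822
Byte[5]=8C: continuation. acc=(acc<<6)|0x0C=0x2088C
Completed: cp=U+2088C (starts at byte 2)
Byte[6]=EC: 3-byte lead, need 2 cont bytes. acc=0xC
Byte[7]=BE: continuation. acc=(acc<<6)|0x3E=0x33E
Byte[8]=9D: continuation. acc=(acc<<6)|0x1D=0xCF9D
Completed: cp=U+CF9D (starts at byte 6)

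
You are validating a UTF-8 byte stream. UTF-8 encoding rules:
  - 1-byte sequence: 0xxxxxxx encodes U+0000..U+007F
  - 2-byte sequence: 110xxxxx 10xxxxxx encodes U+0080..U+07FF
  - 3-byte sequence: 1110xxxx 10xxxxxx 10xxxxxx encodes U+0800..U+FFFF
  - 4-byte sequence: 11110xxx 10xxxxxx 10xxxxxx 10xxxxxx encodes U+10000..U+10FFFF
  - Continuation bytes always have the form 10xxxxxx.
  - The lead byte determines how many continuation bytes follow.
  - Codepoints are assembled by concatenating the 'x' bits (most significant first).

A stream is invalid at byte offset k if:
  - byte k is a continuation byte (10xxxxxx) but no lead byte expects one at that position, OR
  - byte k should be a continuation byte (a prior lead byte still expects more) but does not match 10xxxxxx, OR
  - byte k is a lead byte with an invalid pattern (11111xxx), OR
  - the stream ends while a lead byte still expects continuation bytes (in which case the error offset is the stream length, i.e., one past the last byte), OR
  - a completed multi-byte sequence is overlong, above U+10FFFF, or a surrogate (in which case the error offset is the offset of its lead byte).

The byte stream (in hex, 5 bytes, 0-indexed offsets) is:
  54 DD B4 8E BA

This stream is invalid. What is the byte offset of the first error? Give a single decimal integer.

Byte[0]=54: 1-byte ASCII. cp=U+0054
Byte[1]=DD: 2-byte lead, need 1 cont bytes. acc=0x1D
Byte[2]=B4: continuation. acc=(acc<<6)|0x34=0x774
Completed: cp=U+0774 (starts at byte 1)
Byte[3]=8E: INVALID lead byte (not 0xxx/110x/1110/11110)

Answer: 3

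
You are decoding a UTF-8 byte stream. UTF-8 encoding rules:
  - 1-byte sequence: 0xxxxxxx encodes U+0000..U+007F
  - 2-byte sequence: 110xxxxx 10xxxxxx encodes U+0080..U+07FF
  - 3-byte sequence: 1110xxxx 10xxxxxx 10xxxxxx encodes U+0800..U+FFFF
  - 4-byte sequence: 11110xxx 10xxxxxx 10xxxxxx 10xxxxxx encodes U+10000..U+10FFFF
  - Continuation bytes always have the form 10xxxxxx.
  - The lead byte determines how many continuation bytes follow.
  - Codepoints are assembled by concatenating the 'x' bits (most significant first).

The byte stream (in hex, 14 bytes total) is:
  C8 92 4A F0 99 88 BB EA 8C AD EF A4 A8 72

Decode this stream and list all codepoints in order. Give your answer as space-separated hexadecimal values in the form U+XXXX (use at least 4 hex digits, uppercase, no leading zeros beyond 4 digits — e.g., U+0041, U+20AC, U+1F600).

Byte[0]=C8: 2-byte lead, need 1 cont bytes. acc=0x8
Byte[1]=92: continuation. acc=(acc<<6)|0x12=0x212
Completed: cp=U+0212 (starts at byte 0)
Byte[2]=4A: 1-byte ASCII. cp=U+004A
Byte[3]=F0: 4-byte lead, need 3 cont bytes. acc=0x0
Byte[4]=99: continuation. acc=(acc<<6)|0x19=0x19
Byte[5]=88: continuation. acc=(acc<<6)|0x08=0x648
Byte[6]=BB: continuation. acc=(acc<<6)|0x3B=0x1923B
Completed: cp=U+1923B (starts at byte 3)
Byte[7]=EA: 3-byte lead, need 2 cont bytes. acc=0xA
Byte[8]=8C: continuation. acc=(acc<<6)|0x0C=0x28C
Byte[9]=AD: continuation. acc=(acc<<6)|0x2D=0xA32D
Completed: cp=U+A32D (starts at byte 7)
Byte[10]=EF: 3-byte lead, need 2 cont bytes. acc=0xF
Byte[11]=A4: continuation. acc=(acc<<6)|0x24=0x3E4
Byte[12]=A8: continuation. acc=(acc<<6)|0x28=0xF928
Completed: cp=U+F928 (starts at byte 10)
Byte[13]=72: 1-byte ASCII. cp=U+0072

Answer: U+0212 U+004A U+1923B U+A32D U+F928 U+0072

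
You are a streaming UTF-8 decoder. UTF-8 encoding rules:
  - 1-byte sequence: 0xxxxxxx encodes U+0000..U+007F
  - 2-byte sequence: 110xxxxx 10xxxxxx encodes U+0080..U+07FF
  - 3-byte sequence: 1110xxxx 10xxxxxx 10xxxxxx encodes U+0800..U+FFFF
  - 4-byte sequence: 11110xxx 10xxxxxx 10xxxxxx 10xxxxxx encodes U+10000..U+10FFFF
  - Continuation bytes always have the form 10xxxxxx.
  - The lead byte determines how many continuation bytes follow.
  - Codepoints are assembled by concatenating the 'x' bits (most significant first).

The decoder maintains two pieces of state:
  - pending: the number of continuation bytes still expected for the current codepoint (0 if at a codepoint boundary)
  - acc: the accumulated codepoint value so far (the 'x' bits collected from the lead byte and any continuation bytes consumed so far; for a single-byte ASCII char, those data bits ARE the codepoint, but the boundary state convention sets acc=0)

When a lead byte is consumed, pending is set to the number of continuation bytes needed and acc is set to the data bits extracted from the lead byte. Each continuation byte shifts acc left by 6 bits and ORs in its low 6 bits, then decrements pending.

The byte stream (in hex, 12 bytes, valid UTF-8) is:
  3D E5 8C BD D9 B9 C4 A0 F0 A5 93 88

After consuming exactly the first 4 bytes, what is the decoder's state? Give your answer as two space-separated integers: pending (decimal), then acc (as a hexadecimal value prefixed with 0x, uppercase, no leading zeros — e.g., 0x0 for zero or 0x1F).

Byte[0]=3D: 1-byte. pending=0, acc=0x0
Byte[1]=E5: 3-byte lead. pending=2, acc=0x5
Byte[2]=8C: continuation. acc=(acc<<6)|0x0C=0x14C, pending=1
Byte[3]=BD: continuation. acc=(acc<<6)|0x3D=0x533D, pending=0

Answer: 0 0x533D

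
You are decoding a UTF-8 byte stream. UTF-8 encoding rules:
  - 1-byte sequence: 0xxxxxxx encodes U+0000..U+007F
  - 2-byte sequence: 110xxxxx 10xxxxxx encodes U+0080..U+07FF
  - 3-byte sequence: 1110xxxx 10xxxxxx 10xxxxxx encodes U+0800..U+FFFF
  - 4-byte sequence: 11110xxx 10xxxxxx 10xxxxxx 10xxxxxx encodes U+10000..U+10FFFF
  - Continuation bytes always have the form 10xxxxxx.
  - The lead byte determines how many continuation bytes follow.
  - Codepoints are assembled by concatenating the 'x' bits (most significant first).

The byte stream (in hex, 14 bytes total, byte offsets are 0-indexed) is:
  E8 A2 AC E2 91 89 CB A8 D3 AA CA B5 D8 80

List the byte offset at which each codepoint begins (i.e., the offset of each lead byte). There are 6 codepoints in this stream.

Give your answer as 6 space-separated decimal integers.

Answer: 0 3 6 8 10 12

Derivation:
Byte[0]=E8: 3-byte lead, need 2 cont bytes. acc=0x8
Byte[1]=A2: continuation. acc=(acc<<6)|0x22=0x222
Byte[2]=AC: continuation. acc=(acc<<6)|0x2C=0x88AC
Completed: cp=U+88AC (starts at byte 0)
Byte[3]=E2: 3-byte lead, need 2 cont bytes. acc=0x2
Byte[4]=91: continuation. acc=(acc<<6)|0x11=0x91
Byte[5]=89: continuation. acc=(acc<<6)|0x09=0x2449
Completed: cp=U+2449 (starts at byte 3)
Byte[6]=CB: 2-byte lead, need 1 cont bytes. acc=0xB
Byte[7]=A8: continuation. acc=(acc<<6)|0x28=0x2E8
Completed: cp=U+02E8 (starts at byte 6)
Byte[8]=D3: 2-byte lead, need 1 cont bytes. acc=0x13
Byte[9]=AA: continuation. acc=(acc<<6)|0x2A=0x4EA
Completed: cp=U+04EA (starts at byte 8)
Byte[10]=CA: 2-byte lead, need 1 cont bytes. acc=0xA
Byte[11]=B5: continuation. acc=(acc<<6)|0x35=0x2B5
Completed: cp=U+02B5 (starts at byte 10)
Byte[12]=D8: 2-byte lead, need 1 cont bytes. acc=0x18
Byte[13]=80: continuation. acc=(acc<<6)|0x00=0x600
Completed: cp=U+0600 (starts at byte 12)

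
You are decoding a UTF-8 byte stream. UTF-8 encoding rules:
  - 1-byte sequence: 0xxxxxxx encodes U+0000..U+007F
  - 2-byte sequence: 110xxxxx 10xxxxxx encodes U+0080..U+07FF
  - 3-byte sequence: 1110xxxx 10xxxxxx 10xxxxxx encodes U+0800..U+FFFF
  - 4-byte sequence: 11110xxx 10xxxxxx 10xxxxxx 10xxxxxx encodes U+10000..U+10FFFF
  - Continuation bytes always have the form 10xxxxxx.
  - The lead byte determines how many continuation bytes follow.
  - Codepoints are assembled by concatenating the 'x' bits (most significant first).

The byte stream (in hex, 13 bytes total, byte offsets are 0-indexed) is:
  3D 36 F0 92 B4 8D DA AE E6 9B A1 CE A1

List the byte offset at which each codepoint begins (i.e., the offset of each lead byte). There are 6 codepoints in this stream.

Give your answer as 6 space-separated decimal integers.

Answer: 0 1 2 6 8 11

Derivation:
Byte[0]=3D: 1-byte ASCII. cp=U+003D
Byte[1]=36: 1-byte ASCII. cp=U+0036
Byte[2]=F0: 4-byte lead, need 3 cont bytes. acc=0x0
Byte[3]=92: continuation. acc=(acc<<6)|0x12=0x12
Byte[4]=B4: continuation. acc=(acc<<6)|0x34=0x4B4
Byte[5]=8D: continuation. acc=(acc<<6)|0x0D=0x12D0D
Completed: cp=U+12D0D (starts at byte 2)
Byte[6]=DA: 2-byte lead, need 1 cont bytes. acc=0x1A
Byte[7]=AE: continuation. acc=(acc<<6)|0x2E=0x6AE
Completed: cp=U+06AE (starts at byte 6)
Byte[8]=E6: 3-byte lead, need 2 cont bytes. acc=0x6
Byte[9]=9B: continuation. acc=(acc<<6)|0x1B=0x19B
Byte[10]=A1: continuation. acc=(acc<<6)|0x21=0x66E1
Completed: cp=U+66E1 (starts at byte 8)
Byte[11]=CE: 2-byte lead, need 1 cont bytes. acc=0xE
Byte[12]=A1: continuation. acc=(acc<<6)|0x21=0x3A1
Completed: cp=U+03A1 (starts at byte 11)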